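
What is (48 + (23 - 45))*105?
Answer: 2730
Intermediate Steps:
(48 + (23 - 45))*105 = (48 - 22)*105 = 26*105 = 2730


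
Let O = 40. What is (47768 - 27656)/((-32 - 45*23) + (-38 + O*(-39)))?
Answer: -20112/2665 ≈ -7.5467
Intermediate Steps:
(47768 - 27656)/((-32 - 45*23) + (-38 + O*(-39))) = (47768 - 27656)/((-32 - 45*23) + (-38 + 40*(-39))) = 20112/((-32 - 1035) + (-38 - 1560)) = 20112/(-1067 - 1598) = 20112/(-2665) = 20112*(-1/2665) = -20112/2665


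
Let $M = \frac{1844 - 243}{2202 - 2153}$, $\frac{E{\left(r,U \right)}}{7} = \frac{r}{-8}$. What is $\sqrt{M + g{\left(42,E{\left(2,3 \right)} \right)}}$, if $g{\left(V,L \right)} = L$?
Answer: $\frac{\sqrt{6061}}{14} \approx 5.5609$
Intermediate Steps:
$E{\left(r,U \right)} = - \frac{7 r}{8}$ ($E{\left(r,U \right)} = 7 \frac{r}{-8} = 7 r \left(- \frac{1}{8}\right) = 7 \left(- \frac{r}{8}\right) = - \frac{7 r}{8}$)
$M = \frac{1601}{49} \approx 32.673$
$\sqrt{M + g{\left(42,E{\left(2,3 \right)} \right)}} = \sqrt{\frac{1601}{49} - \frac{7}{4}} = \sqrt{\frac{6061}{196}} = \frac{\sqrt{6061}}{14}$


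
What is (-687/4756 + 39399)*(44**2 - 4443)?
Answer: -469764059199/4756 ≈ -9.8773e+7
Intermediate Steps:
(-687/4756 + 39399)*(44**2 - 4443) = (-687*1/4756 + 39399)*(1936 - 4443) = (-687/4756 + 39399)*(-2507) = (187380957/4756)*(-2507) = -469764059199/4756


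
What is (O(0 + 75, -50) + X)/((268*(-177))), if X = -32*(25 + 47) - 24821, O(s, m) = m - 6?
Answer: 27181/47436 ≈ 0.57300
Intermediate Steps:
O(s, m) = -6 + m
X = -27125 (X = -32*72 - 24821 = -2304 - 24821 = -27125)
(O(0 + 75, -50) + X)/((268*(-177))) = ((-6 - 50) - 27125)/((268*(-177))) = (-56 - 27125)/(-47436) = -27181*(-1/47436) = 27181/47436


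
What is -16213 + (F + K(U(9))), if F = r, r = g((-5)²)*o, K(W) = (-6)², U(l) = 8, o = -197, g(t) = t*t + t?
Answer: -144227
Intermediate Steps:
g(t) = t + t² (g(t) = t² + t = t + t²)
K(W) = 36
r = -128050 (r = ((-5)²*(1 + (-5)²))*(-197) = (25*(1 + 25))*(-197) = (25*26)*(-197) = 650*(-197) = -128050)
F = -128050
-16213 + (F + K(U(9))) = -16213 + (-128050 + 36) = -16213 - 128014 = -144227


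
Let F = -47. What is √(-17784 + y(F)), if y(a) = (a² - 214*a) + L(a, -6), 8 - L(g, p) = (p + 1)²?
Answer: I*√5534 ≈ 74.391*I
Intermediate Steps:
L(g, p) = 8 - (1 + p)² (L(g, p) = 8 - (p + 1)² = 8 - (1 + p)²)
y(a) = -17 + a² - 214*a (y(a) = (a² - 214*a) + (8 - (1 - 6)²) = (a² - 214*a) + (8 - 1*(-5)²) = (a² - 214*a) + (8 - 1*25) = (a² - 214*a) + (8 - 25) = (a² - 214*a) - 17 = -17 + a² - 214*a)
√(-17784 + y(F)) = √(-17784 + (-17 + (-47)² - 214*(-47))) = √(-17784 + (-17 + 2209 + 10058)) = √(-17784 + 12250) = √(-5534) = I*√5534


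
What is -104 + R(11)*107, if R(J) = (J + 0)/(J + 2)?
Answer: -175/13 ≈ -13.462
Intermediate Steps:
R(J) = J/(2 + J)
-104 + R(11)*107 = -104 + (11/(2 + 11))*107 = -104 + (11/13)*107 = -104 + 1177/13 = -175/13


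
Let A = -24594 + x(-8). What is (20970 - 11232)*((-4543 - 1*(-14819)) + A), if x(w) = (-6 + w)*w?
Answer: -138338028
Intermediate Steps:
x(w) = w*(-6 + w)
A = -24482 (A = -24594 - 8*(-6 - 8) = -24594 - 8*(-14) = -24594 + 112 = -24482)
(20970 - 11232)*((-4543 - 1*(-14819)) + A) = (20970 - 11232)*((-4543 - 1*(-14819)) - 24482) = 9738*((-4543 + 14819) - 24482) = 9738*(10276 - 24482) = 9738*(-14206) = -138338028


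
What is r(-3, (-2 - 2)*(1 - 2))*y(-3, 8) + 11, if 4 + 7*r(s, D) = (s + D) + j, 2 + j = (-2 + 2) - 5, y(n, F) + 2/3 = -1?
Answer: 281/21 ≈ 13.381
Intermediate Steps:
y(n, F) = -5/3 (y(n, F) = -2/3 - 1 = -5/3)
j = -7 (j = -2 + ((-2 + 2) - 5) = -2 + (0 - 5) = -2 - 5 = -7)
r(s, D) = -11/7 + D/7 + s/7 (r(s, D) = -4/7 + ((s + D) - 7)/7 = -4/7 + ((D + s) - 7)/7 = -4/7 + (-7 + D + s)/7 = -4/7 + (-1 + D/7 + s/7) = -11/7 + D/7 + s/7)
r(-3, (-2 - 2)*(1 - 2))*y(-3, 8) + 11 = (-11/7 + ((-2 - 2)*(1 - 2))/7 + (1/7)*(-3))*(-5/3) + 11 = (-11/7 + (-4*(-1))/7 - 3/7)*(-5/3) + 11 = (-11/7 + (1/7)*4 - 3/7)*(-5/3) + 11 = (-11/7 + 4/7 - 3/7)*(-5/3) + 11 = -10/7*(-5/3) + 11 = 50/21 + 11 = 281/21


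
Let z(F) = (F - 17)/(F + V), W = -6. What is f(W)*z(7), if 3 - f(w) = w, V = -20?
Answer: 90/13 ≈ 6.9231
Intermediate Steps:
f(w) = 3 - w
z(F) = (-17 + F)/(-20 + F) (z(F) = (F - 17)/(F - 20) = (-17 + F)/(-20 + F))
f(W)*z(7) = (3 - 1*(-6))*((-17 + 7)/(-20 + 7)) = (3 + 6)*(-10/(-13)) = 9*(-1/13*(-10)) = 9*(10/13) = 90/13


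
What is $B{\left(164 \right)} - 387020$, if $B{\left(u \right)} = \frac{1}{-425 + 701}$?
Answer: $- \frac{106817519}{276} \approx -3.8702 \cdot 10^{5}$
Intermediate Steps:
$B{\left(u \right)} = \frac{1}{276}$
$B{\left(164 \right)} - 387020 = \frac{1}{276} - 387020 = - \frac{106817519}{276}$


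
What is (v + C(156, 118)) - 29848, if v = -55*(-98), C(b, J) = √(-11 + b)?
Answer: -24458 + √145 ≈ -24446.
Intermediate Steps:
v = 5390
(v + C(156, 118)) - 29848 = (5390 + √(-11 + 156)) - 29848 = (5390 + √145) - 29848 = -24458 + √145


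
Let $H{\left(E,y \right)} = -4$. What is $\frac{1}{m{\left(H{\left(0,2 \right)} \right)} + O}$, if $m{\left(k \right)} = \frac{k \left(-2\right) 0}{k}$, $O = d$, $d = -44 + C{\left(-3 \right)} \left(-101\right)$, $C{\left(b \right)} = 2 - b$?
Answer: $- \frac{1}{549} \approx -0.0018215$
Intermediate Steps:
$d = -549$ ($d = -44 + \left(2 - -3\right) \left(-101\right) = -44 + \left(2 + 3\right) \left(-101\right) = -44 + 5 \left(-101\right) = -44 - 505 = -549$)
$O = -549$
$m{\left(k \right)} = 0$ ($m{\left(k \right)} = \frac{- 2 k 0}{k} = \frac{0}{k} = 0$)
$\frac{1}{m{\left(H{\left(0,2 \right)} \right)} + O} = \frac{1}{0 - 549} = \frac{1}{-549} = - \frac{1}{549}$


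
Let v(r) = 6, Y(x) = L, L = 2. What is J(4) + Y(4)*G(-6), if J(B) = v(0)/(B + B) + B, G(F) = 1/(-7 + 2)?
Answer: 87/20 ≈ 4.3500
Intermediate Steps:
G(F) = -⅕ (G(F) = 1/(-5) = -⅕)
Y(x) = 2
J(B) = B + 3/B (J(B) = 6/(B + B) + B = 6/(2*B) + B = (1/(2*B))*6 + B = 3/B + B = B + 3/B)
J(4) + Y(4)*G(-6) = (4 + 3/4) + 2*(-⅕) = (4 + 3*(¼)) - ⅖ = (4 + ¾) - ⅖ = 19/4 - ⅖ = 87/20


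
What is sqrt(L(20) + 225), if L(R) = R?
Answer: 7*sqrt(5) ≈ 15.652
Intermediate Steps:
sqrt(L(20) + 225) = sqrt(20 + 225) = sqrt(245) = 7*sqrt(5)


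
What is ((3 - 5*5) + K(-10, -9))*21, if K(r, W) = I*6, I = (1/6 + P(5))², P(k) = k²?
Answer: 158683/2 ≈ 79342.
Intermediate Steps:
I = 22801/36 (I = (1/6 + 5²)² = (⅙ + 25)² = (151/6)² = 22801/36 ≈ 633.36)
K(r, W) = 22801/6 (K(r, W) = (22801/36)*6 = 22801/6)
((3 - 5*5) + K(-10, -9))*21 = ((3 - 5*5) + 22801/6)*21 = ((3 - 25) + 22801/6)*21 = (-22 + 22801/6)*21 = (22669/6)*21 = 158683/2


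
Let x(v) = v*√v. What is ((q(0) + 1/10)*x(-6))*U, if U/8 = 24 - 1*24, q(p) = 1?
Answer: 0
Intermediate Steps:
U = 0 (U = 8*(24 - 1*24) = 8*(24 - 24) = 8*0 = 0)
x(v) = v^(3/2)
((q(0) + 1/10)*x(-6))*U = ((1 + 1/10)*(-6)^(3/2))*0 = ((1 + ⅒)*(-6*I*√6))*0 = (11*(-6*I*√6)/10)*0 = -33*I*√6/5*0 = 0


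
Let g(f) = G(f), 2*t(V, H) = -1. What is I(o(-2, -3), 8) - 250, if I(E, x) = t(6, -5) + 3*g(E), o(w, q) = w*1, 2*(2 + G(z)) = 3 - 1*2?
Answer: -255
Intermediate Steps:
G(z) = -3/2 (G(z) = -2 + (3 - 1*2)/2 = -2 + (3 - 2)/2 = -2 + (½)*1 = -2 + ½ = -3/2)
o(w, q) = w
t(V, H) = -½ (t(V, H) = (½)*(-1) = -½)
g(f) = -3/2
I(E, x) = -5 (I(E, x) = -½ + 3*(-3/2) = -½ - 9/2 = -5)
I(o(-2, -3), 8) - 250 = -5 - 250 = -255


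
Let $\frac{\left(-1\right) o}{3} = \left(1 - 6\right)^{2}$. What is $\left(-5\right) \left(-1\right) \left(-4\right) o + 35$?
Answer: $1535$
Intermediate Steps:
$o = -75$ ($o = - 3 \left(1 - 6\right)^{2} = - 3 \left(-5\right)^{2} = \left(-3\right) 25 = -75$)
$\left(-5\right) \left(-1\right) \left(-4\right) o + 35 = \left(-5\right) \left(-1\right) \left(-4\right) \left(-75\right) + 35 = 5 \left(-4\right) \left(-75\right) + 35 = \left(-20\right) \left(-75\right) + 35 = 1500 + 35 = 1535$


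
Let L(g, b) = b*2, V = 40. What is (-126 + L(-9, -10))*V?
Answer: -5840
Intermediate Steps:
L(g, b) = 2*b
(-126 + L(-9, -10))*V = (-126 + 2*(-10))*40 = (-126 - 20)*40 = -146*40 = -5840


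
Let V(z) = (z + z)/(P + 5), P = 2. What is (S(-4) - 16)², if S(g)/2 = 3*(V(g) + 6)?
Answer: 8464/49 ≈ 172.73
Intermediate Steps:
V(z) = 2*z/7 (V(z) = (z + z)/(2 + 5) = (2*z)/7 = (2*z)*(⅐) = 2*z/7)
S(g) = 36 + 12*g/7 (S(g) = 2*(3*(2*g/7 + 6)) = 2*(3*(6 + 2*g/7)) = 2*(18 + 6*g/7) = 36 + 12*g/7)
(S(-4) - 16)² = ((36 + (12/7)*(-4)) - 16)² = ((36 - 48/7) - 16)² = (204/7 - 16)² = (92/7)² = 8464/49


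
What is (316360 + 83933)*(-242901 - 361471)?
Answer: -241925880996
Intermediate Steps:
(316360 + 83933)*(-242901 - 361471) = 400293*(-604372) = -241925880996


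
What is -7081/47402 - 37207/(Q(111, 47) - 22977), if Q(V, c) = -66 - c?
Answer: 400046481/273628045 ≈ 1.4620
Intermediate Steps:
-7081/47402 - 37207/(Q(111, 47) - 22977) = -7081/47402 - 37207/((-66 - 1*47) - 22977) = -7081*1/47402 - 37207/((-66 - 47) - 22977) = -7081/47402 - 37207/(-113 - 22977) = -7081/47402 - 37207/(-23090) = -7081/47402 - 37207*(-1/23090) = -7081/47402 + 37207/23090 = 400046481/273628045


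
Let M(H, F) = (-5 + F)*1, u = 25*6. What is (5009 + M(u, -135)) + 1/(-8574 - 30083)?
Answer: 188220932/38657 ≈ 4869.0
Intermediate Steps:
u = 150
M(H, F) = -5 + F
(5009 + M(u, -135)) + 1/(-8574 - 30083) = (5009 + (-5 - 135)) + 1/(-8574 - 30083) = (5009 - 140) + 1/(-38657) = 4869 - 1/38657 = 188220932/38657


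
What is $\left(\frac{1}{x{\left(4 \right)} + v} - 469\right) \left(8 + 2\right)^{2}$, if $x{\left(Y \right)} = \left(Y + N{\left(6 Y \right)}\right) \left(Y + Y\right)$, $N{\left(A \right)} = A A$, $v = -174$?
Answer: $- \frac{104727650}{2233} \approx -46900.0$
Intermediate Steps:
$N{\left(A \right)} = A^{2}$
$x{\left(Y \right)} = 2 Y \left(Y + 36 Y^{2}\right)$ ($x{\left(Y \right)} = \left(Y + \left(6 Y\right)^{2}\right) \left(Y + Y\right) = \left(Y + 36 Y^{2}\right) 2 Y = 2 Y \left(Y + 36 Y^{2}\right)$)
$\left(\frac{1}{x{\left(4 \right)} + v} - 469\right) \left(8 + 2\right)^{2} = \left(\frac{1}{4^{2} \left(2 + 72 \cdot 4\right) - 174} - 469\right) \left(8 + 2\right)^{2} = \left(\frac{1}{16 \left(2 + 288\right) - 174} - 469\right) 10^{2} = \left(\frac{1}{16 \cdot 290 - 174} - 469\right) 100 = \left(\frac{1}{4640 - 174} - 469\right) 100 = \left(\frac{1}{4466} - 469\right) 100 = \left(- \frac{2094553}{4466}\right) 100 = - \frac{104727650}{2233}$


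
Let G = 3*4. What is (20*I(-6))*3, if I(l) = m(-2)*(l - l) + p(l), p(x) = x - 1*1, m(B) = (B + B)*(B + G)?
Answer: -420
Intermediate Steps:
G = 12
m(B) = 2*B*(12 + B) (m(B) = (B + B)*(B + 12) = (2*B)*(12 + B) = 2*B*(12 + B))
p(x) = -1 + x (p(x) = x - 1 = -1 + x)
I(l) = -1 + l (I(l) = (2*(-2)*(12 - 2))*(l - l) + (-1 + l) = (2*(-2)*10)*0 + (-1 + l) = -40*0 + (-1 + l) = 0 + (-1 + l) = -1 + l)
(20*I(-6))*3 = (20*(-1 - 6))*3 = (20*(-7))*3 = -140*3 = -420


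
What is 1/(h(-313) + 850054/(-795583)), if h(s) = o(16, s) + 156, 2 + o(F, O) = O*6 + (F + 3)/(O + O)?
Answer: -498034958/859159517473 ≈ -0.00057968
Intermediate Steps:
o(F, O) = -2 + 6*O + (3 + F)/(2*O) (o(F, O) = -2 + (O*6 + (F + 3)/(O + O)) = -2 + (6*O + (3 + F)/((2*O))) = -2 + (6*O + (3 + F)*(1/(2*O))) = -2 + (6*O + (3 + F)/(2*O)) = -2 + 6*O + (3 + F)/(2*O))
h(s) = 156 + (19 + 4*s*(-1 + 3*s))/(2*s) (h(s) = (3 + 16 + 4*s*(-1 + 3*s))/(2*s) + 156 = (19 + 4*s*(-1 + 3*s))/(2*s) + 156 = 156 + (19 + 4*s*(-1 + 3*s))/(2*s))
1/(h(-313) + 850054/(-795583)) = 1/((154 + 6*(-313) + (19/2)/(-313)) + 850054/(-795583)) = 1/((154 - 1878 + (19/2)*(-1/313)) + 850054*(-1/795583)) = 1/((154 - 1878 - 19/626) - 850054/795583) = 1/(-1079243/626 - 850054/795583) = 1/(-859159517473/498034958) = -498034958/859159517473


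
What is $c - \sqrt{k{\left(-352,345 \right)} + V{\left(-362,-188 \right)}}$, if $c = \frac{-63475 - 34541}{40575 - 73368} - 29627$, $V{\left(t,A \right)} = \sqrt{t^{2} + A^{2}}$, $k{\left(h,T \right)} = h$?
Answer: $- \frac{323820065}{10931} - \sqrt{-352 + 2 \sqrt{41597}} \approx -29632.0$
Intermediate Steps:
$V{\left(t,A \right)} = \sqrt{A^{2} + t^{2}}$
$c = - \frac{323820065}{10931}$ ($c = - \frac{98016}{-32793} - 29627 = \left(-98016\right) \left(- \frac{1}{32793}\right) - 29627 = \frac{32672}{10931} - 29627 = - \frac{323820065}{10931} \approx -29624.0$)
$c - \sqrt{k{\left(-352,345 \right)} + V{\left(-362,-188 \right)}} = - \frac{323820065}{10931} - \sqrt{-352 + \sqrt{\left(-188\right)^{2} + \left(-362\right)^{2}}} = - \frac{323820065}{10931} - \sqrt{-352 + \sqrt{35344 + 131044}} = - \frac{323820065}{10931} - \sqrt{-352 + \sqrt{166388}} = - \frac{323820065}{10931} - \sqrt{-352 + 2 \sqrt{41597}}$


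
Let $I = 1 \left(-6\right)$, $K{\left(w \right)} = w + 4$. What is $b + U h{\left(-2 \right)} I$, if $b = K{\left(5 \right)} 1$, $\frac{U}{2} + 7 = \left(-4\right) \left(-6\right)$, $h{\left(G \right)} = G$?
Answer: $417$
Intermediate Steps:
$K{\left(w \right)} = 4 + w$
$U = 34$ ($U = -14 + 2 \left(\left(-4\right) \left(-6\right)\right) = -14 + 2 \cdot 24 = -14 + 48 = 34$)
$I = -6$
$b = 9$ ($b = \left(4 + 5\right) 1 = 9 \cdot 1 = 9$)
$b + U h{\left(-2 \right)} I = 9 + 34 \left(-2\right) \left(-6\right) = 9 - -408 = 9 + 408 = 417$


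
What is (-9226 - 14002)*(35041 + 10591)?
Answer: -1059940096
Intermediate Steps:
(-9226 - 14002)*(35041 + 10591) = -23228*45632 = -1059940096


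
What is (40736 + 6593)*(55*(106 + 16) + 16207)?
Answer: 1084638693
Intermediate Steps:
(40736 + 6593)*(55*(106 + 16) + 16207) = 47329*(55*122 + 16207) = 47329*(6710 + 16207) = 47329*22917 = 1084638693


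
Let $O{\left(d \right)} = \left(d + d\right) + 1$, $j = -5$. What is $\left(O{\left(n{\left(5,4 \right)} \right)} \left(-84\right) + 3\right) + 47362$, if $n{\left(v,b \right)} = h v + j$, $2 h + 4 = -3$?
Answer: $51061$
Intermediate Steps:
$h = - \frac{7}{2}$ ($h = -2 + \frac{1}{2} \left(-3\right) = -2 - \frac{3}{2} = - \frac{7}{2} \approx -3.5$)
$n{\left(v,b \right)} = -5 - \frac{7 v}{2}$ ($n{\left(v,b \right)} = - \frac{7 v}{2} - 5 = -5 - \frac{7 v}{2}$)
$O{\left(d \right)} = 1 + 2 d$ ($O{\left(d \right)} = 2 d + 1 = 1 + 2 d$)
$\left(O{\left(n{\left(5,4 \right)} \right)} \left(-84\right) + 3\right) + 47362 = \left(\left(1 + 2 \left(-5 - \frac{35}{2}\right)\right) \left(-84\right) + 3\right) + 47362 = \left(\left(1 + 2 \left(- \frac{45}{2}\right)\right) \left(-84\right) + 3\right) + 47362 = \left(\left(1 - 45\right) \left(-84\right) + 3\right) + 47362 = \left(\left(-44\right) \left(-84\right) + 3\right) + 47362 = \left(3696 + 3\right) + 47362 = 3699 + 47362 = 51061$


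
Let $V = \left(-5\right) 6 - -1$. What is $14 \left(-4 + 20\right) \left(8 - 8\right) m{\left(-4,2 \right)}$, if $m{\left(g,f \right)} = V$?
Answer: $0$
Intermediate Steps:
$V = -29$ ($V = -30 + 1 = -29$)
$m{\left(g,f \right)} = -29$
$14 \left(-4 + 20\right) \left(8 - 8\right) m{\left(-4,2 \right)} = 14 \left(-4 + 20\right) \left(8 - 8\right) \left(-29\right) = 14 \cdot 16 \cdot 0 \left(-29\right) = 14 \cdot 0 \left(-29\right) = 0 \left(-29\right) = 0$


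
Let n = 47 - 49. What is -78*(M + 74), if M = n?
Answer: -5616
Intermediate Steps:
n = -2
M = -2
-78*(M + 74) = -78*(-2 + 74) = -78*72 = -5616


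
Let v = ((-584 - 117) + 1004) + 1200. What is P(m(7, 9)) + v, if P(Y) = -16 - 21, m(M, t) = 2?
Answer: 1466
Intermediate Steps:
P(Y) = -37
v = 1503 (v = (-701 + 1004) + 1200 = 303 + 1200 = 1503)
P(m(7, 9)) + v = -37 + 1503 = 1466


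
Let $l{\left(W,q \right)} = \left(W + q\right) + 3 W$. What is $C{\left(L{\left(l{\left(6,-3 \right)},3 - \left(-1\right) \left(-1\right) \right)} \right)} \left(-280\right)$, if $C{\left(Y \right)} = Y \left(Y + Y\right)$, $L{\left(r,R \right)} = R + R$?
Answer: $-8960$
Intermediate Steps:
$l{\left(W,q \right)} = q + 4 W$
$L{\left(r,R \right)} = 2 R$
$C{\left(Y \right)} = 2 Y^{2}$ ($C{\left(Y \right)} = Y 2 Y = 2 Y^{2}$)
$C{\left(L{\left(l{\left(6,-3 \right)},3 - \left(-1\right) \left(-1\right) \right)} \right)} \left(-280\right) = 2 \left(2 \left(3 - \left(-1\right) \left(-1\right)\right)\right)^{2} \left(-280\right) = 2 \left(2 \left(3 - 1\right)\right)^{2} \left(-280\right) = 2 \left(2 \cdot 2\right)^{2} \left(-280\right) = 2 \cdot 4^{2} \left(-280\right) = 2 \cdot 16 \left(-280\right) = 32 \left(-280\right) = -8960$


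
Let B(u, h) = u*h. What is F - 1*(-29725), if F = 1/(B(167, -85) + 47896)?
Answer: 1001762226/33701 ≈ 29725.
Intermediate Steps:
B(u, h) = h*u
F = 1/33701 (F = 1/(-85*167 + 47896) = 1/(-14195 + 47896) = 1/33701 ≈ 2.9673e-5)
F - 1*(-29725) = 1/33701 - 1*(-29725) = 1/33701 + 29725 = 1001762226/33701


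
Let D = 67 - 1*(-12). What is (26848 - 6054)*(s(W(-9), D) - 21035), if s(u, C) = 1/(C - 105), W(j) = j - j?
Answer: -5686233667/13 ≈ -4.3740e+8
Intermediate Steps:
W(j) = 0
D = 79 (D = 67 + 12 = 79)
s(u, C) = 1/(-105 + C)
(26848 - 6054)*(s(W(-9), D) - 21035) = (26848 - 6054)*(1/(-105 + 79) - 21035) = 20794*(1/(-26) - 21035) = 20794*(-1/26 - 21035) = 20794*(-546911/26) = -5686233667/13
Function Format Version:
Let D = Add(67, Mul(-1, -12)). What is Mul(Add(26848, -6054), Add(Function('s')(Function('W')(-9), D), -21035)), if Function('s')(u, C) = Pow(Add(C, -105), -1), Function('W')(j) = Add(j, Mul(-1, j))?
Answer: Rational(-5686233667, 13) ≈ -4.3740e+8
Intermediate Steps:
Function('W')(j) = 0
D = 79 (D = Add(67, 12) = 79)
Function('s')(u, C) = Pow(Add(-105, C), -1)
Mul(Add(26848, -6054), Add(Function('s')(Function('W')(-9), D), -21035)) = Mul(Add(26848, -6054), Add(Pow(Add(-105, 79), -1), -21035)) = Mul(20794, Add(Pow(-26, -1), -21035)) = Mul(20794, Add(Rational(-1, 26), -21035)) = Mul(20794, Rational(-546911, 26)) = Rational(-5686233667, 13)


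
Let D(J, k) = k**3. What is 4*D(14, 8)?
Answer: 2048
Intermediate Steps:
4*D(14, 8) = 4*8**3 = 4*512 = 2048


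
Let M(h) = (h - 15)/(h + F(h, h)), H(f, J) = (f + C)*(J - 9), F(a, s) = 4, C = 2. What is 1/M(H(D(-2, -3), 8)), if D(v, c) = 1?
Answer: -1/18 ≈ -0.055556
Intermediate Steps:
H(f, J) = (-9 + J)*(2 + f) (H(f, J) = (f + 2)*(J - 9) = (2 + f)*(-9 + J) = (-9 + J)*(2 + f))
M(h) = (-15 + h)/(4 + h) (M(h) = (h - 15)/(h + 4) = (-15 + h)/(4 + h))
1/M(H(D(-2, -3), 8)) = 1/((-15 + (-18 - 9*1 + 2*8 + 8*1))/(4 + (-18 - 9*1 + 2*8 + 8*1))) = 1/((-15 + (-18 - 9 + 16 + 8))/(4 + (-18 - 9 + 16 + 8))) = 1/((-15 - 3)/(4 - 3)) = 1/(-18/1) = 1/(1*(-18)) = 1/(-18) = -1/18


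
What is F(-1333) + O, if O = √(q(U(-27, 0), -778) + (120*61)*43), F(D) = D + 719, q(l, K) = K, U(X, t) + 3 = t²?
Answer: -614 + √313982 ≈ -53.659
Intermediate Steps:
U(X, t) = -3 + t²
F(D) = 719 + D
O = √313982 (O = √(-778 + (120*61)*43) = √(-778 + 7320*43) = √(-778 + 314760) = √313982 ≈ 560.34)
F(-1333) + O = (719 - 1333) + √313982 = -614 + √313982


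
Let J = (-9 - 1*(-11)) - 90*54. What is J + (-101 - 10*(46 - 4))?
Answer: -5379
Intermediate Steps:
J = -4858 (J = (-9 + 11) - 4860 = 2 - 4860 = -4858)
J + (-101 - 10*(46 - 4)) = -4858 + (-101 - 10*(46 - 4)) = -4858 + (-101 - 10*42) = -4858 + (-101 - 420) = -4858 - 521 = -5379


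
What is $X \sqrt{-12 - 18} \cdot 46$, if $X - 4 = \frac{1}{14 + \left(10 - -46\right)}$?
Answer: $\frac{6463 i \sqrt{30}}{35} \approx 1011.4 i$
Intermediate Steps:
$X = \frac{281}{70}$ ($X = 4 + \frac{1}{14 + \left(10 - -46\right)} = 4 + \frac{1}{14 + \left(10 + 46\right)} = 4 + \frac{1}{14 + 56} = 4 + \frac{1}{70} = \frac{281}{70} \approx 4.0143$)
$X \sqrt{-12 - 18} \cdot 46 = \frac{281 \sqrt{-12 - 18}}{70} \cdot 46 = \frac{281 \sqrt{-30}}{70} \cdot 46 = \frac{281 i \sqrt{30}}{70} \cdot 46 = \frac{6463 i \sqrt{30}}{35}$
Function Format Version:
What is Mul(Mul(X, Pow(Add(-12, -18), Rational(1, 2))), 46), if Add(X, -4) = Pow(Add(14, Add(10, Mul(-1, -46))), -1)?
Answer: Mul(Rational(6463, 35), I, Pow(30, Rational(1, 2))) ≈ Mul(1011.4, I)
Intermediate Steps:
X = Rational(281, 70) (X = Add(4, Pow(Add(14, Add(10, Mul(-1, -46))), -1)) = Add(4, Pow(Add(14, Add(10, 46)), -1)) = Add(4, Pow(Add(14, 56), -1)) = Add(4, Pow(70, -1)) = Add(4, Rational(1, 70)) = Rational(281, 70) ≈ 4.0143)
Mul(Mul(X, Pow(Add(-12, -18), Rational(1, 2))), 46) = Mul(Mul(Rational(281, 70), Pow(Add(-12, -18), Rational(1, 2))), 46) = Mul(Mul(Rational(281, 70), Pow(-30, Rational(1, 2))), 46) = Mul(Mul(Rational(281, 70), Mul(I, Pow(30, Rational(1, 2)))), 46) = Mul(Mul(Rational(281, 70), I, Pow(30, Rational(1, 2))), 46) = Mul(Rational(6463, 35), I, Pow(30, Rational(1, 2)))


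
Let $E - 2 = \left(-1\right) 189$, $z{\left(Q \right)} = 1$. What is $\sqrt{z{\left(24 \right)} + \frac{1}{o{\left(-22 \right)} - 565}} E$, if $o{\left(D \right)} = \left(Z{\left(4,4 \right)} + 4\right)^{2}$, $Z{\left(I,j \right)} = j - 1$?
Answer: $- \frac{187 \sqrt{66435}}{258} \approx -186.82$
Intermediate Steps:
$Z{\left(I,j \right)} = -1 + j$
$o{\left(D \right)} = 49$ ($o{\left(D \right)} = \left(\left(-1 + 4\right) + 4\right)^{2} = \left(3 + 4\right)^{2} = 7^{2} = 49$)
$E = -187$ ($E = 2 - 189 = -187$)
$\sqrt{z{\left(24 \right)} + \frac{1}{o{\left(-22 \right)} - 565}} E = \sqrt{1 + \frac{1}{49 - 565}} \left(-187\right) = \sqrt{1 + \frac{1}{-516}} \left(-187\right) = \sqrt{1 - \frac{1}{516}} \left(-187\right) = \sqrt{\frac{515}{516}} \left(-187\right) = \frac{\sqrt{66435}}{258} \left(-187\right) = - \frac{187 \sqrt{66435}}{258}$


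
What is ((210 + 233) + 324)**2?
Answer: 588289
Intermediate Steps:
((210 + 233) + 324)**2 = (443 + 324)**2 = 767**2 = 588289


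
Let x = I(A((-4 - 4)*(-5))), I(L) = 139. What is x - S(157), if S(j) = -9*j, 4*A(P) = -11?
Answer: 1552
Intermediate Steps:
A(P) = -11/4 (A(P) = (1/4)*(-11) = -11/4)
x = 139
x - S(157) = 139 - (-9)*157 = 139 - 1*(-1413) = 139 + 1413 = 1552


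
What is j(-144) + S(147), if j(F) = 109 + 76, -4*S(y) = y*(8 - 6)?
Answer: 223/2 ≈ 111.50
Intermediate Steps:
S(y) = -y/2 (S(y) = -y*(8 - 6)/4 = -y*2/4 = -y/2)
j(F) = 185
j(-144) + S(147) = 185 - ½*147 = 185 - 147/2 = 223/2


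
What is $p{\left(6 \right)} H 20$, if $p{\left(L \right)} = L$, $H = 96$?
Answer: $11520$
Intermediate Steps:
$p{\left(6 \right)} H 20 = 6 \cdot 96 \cdot 20 = 576 \cdot 20 = 11520$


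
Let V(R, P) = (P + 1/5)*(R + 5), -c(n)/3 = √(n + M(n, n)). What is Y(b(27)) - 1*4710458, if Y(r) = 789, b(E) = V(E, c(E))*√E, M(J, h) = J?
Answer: -4709669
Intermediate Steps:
c(n) = -3*√2*√n (c(n) = -3*√(n + n) = -3*√2*√n)
V(R, P) = (5 + R)*(⅕ + P) (V(R, P) = (P + 1*(⅕))*(5 + R) = (P + ⅕)*(5 + R) = (⅕ + P)*(5 + R) = (5 + R)*(⅕ + P))
b(E) = √E*(1 + E/5 - 15*√2*√E - 3*√2*E^(3/2)) (b(E) = (1 + 5*(-3*√2*√E) + E/5 + (-3*√2*√E)*E)*√E = (1 - 15*√2*√E + E/5 - 3*√2*E^(3/2))*√E = (1 + E/5 - 15*√2*√E - 3*√2*E^(3/2))*√E = √E*(1 + E/5 - 15*√2*√E - 3*√2*E^(3/2)))
Y(b(27)) - 1*4710458 = 789 - 1*4710458 = 789 - 4710458 = -4709669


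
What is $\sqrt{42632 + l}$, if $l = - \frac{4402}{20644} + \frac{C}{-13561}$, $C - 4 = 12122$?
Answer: $\frac{\sqrt{835286701642333737862}}{139976642} \approx 206.47$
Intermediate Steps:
$C = 12126$ ($C = 4 + 12122 = 12126$)
$l = - \frac{155012333}{139976642}$ ($l = - \frac{4402}{20644} + \frac{12126}{-13561} = \left(-4402\right) \frac{1}{20644} + 12126 \left(- \frac{1}{13561}\right) = - \frac{2201}{10322} - \frac{12126}{13561} = - \frac{155012333}{139976642} \approx -1.1074$)
$\sqrt{42632 + l} = \sqrt{42632 - \frac{155012333}{139976642}} = \sqrt{\frac{5967329189411}{139976642}} = \frac{\sqrt{835286701642333737862}}{139976642}$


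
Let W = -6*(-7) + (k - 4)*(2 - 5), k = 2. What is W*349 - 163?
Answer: 16589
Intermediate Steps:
W = 48 (W = -6*(-7) + (2 - 4)*(2 - 5) = 42 - 2*(-3) = 42 + 6 = 48)
W*349 - 163 = 48*349 - 163 = 16752 - 163 = 16589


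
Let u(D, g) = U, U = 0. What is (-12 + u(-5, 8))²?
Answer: 144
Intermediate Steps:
u(D, g) = 0
(-12 + u(-5, 8))² = (-12 + 0)² = (-12)² = 144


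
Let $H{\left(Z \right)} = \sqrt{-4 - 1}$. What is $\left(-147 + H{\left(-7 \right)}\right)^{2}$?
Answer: $\left(147 - i \sqrt{5}\right)^{2} \approx 21604.0 - 657.4 i$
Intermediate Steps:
$H{\left(Z \right)} = i \sqrt{5}$ ($H{\left(Z \right)} = \sqrt{-5} = i \sqrt{5}$)
$\left(-147 + H{\left(-7 \right)}\right)^{2} = \left(-147 + i \sqrt{5}\right)^{2}$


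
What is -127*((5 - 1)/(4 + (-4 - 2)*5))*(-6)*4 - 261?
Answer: -9489/13 ≈ -729.92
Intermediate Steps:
-127*((5 - 1)/(4 + (-4 - 2)*5))*(-6)*4 - 261 = -127*(4/(4 - 6*5))*(-6)*4 - 261 = -127*(4/(4 - 30))*(-6)*4 - 261 = -127*(4/(-26))*(-6)*4 - 261 = -127*(4*(-1/26))*(-6)*4 - 261 = -127*(-2/13*(-6))*4 - 261 = -1524*4/13 - 261 = -127*48/13 - 261 = -6096/13 - 261 = -9489/13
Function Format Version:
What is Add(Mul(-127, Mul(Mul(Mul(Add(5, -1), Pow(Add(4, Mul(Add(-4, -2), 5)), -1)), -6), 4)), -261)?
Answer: Rational(-9489, 13) ≈ -729.92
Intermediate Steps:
Add(Mul(-127, Mul(Mul(Mul(Add(5, -1), Pow(Add(4, Mul(Add(-4, -2), 5)), -1)), -6), 4)), -261) = Add(Mul(-127, Mul(Mul(Mul(4, Pow(Add(4, Mul(-6, 5)), -1)), -6), 4)), -261) = Add(Mul(-127, Mul(Mul(Mul(4, Pow(Add(4, -30), -1)), -6), 4)), -261) = Add(Mul(-127, Mul(Mul(Mul(4, Pow(-26, -1)), -6), 4)), -261) = Add(Mul(-127, Mul(Mul(Mul(4, Rational(-1, 26)), -6), 4)), -261) = Add(Mul(-127, Mul(Mul(Rational(-2, 13), -6), 4)), -261) = Add(Mul(-127, Mul(Rational(12, 13), 4)), -261) = Add(Mul(-127, Rational(48, 13)), -261) = Add(Rational(-6096, 13), -261) = Rational(-9489, 13)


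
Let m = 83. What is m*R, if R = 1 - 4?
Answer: -249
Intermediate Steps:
R = -3
m*R = 83*(-3) = -249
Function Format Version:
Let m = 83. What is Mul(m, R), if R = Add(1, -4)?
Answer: -249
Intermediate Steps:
R = -3
Mul(m, R) = Mul(83, -3) = -249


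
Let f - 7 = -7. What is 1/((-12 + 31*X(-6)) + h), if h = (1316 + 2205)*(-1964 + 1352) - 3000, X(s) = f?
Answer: -1/2157864 ≈ -4.6342e-7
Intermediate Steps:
f = 0 (f = 7 - 7 = 0)
X(s) = 0
h = -2157852 (h = 3521*(-612) - 3000 = -2154852 - 3000 = -2157852)
1/((-12 + 31*X(-6)) + h) = 1/((-12 + 31*0) - 2157852) = 1/((-12 + 0) - 2157852) = 1/(-12 - 2157852) = 1/(-2157864) = -1/2157864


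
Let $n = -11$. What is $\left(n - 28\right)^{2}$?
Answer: $1521$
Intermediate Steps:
$\left(n - 28\right)^{2} = \left(-11 - 28\right)^{2} = \left(-39\right)^{2} = 1521$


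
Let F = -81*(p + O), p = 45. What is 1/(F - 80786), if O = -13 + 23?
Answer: -1/85241 ≈ -1.1731e-5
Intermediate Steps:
O = 10
F = -4455 (F = -81*(45 + 10) = -81*55 = -4455)
1/(F - 80786) = 1/(-4455 - 80786) = 1/(-85241) = -1/85241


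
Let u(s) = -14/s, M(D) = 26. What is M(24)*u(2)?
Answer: -182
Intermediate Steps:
M(24)*u(2) = 26*(-14/2) = 26*(-14*½) = 26*(-7) = -182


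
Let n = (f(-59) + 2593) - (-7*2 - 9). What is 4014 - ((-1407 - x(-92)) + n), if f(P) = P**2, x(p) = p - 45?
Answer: -813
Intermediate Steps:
x(p) = -45 + p
n = 6097 (n = ((-59)**2 + 2593) - (-7*2 - 9) = (3481 + 2593) - (-14 - 9) = 6074 - 1*(-23) = 6074 + 23 = 6097)
4014 - ((-1407 - x(-92)) + n) = 4014 - ((-1407 - (-45 - 92)) + 6097) = 4014 - ((-1407 - 1*(-137)) + 6097) = 4014 - ((-1407 + 137) + 6097) = 4014 - (-1270 + 6097) = 4014 - 1*4827 = 4014 - 4827 = -813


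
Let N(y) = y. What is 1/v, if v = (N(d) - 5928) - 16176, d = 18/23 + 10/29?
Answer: -667/14742616 ≈ -4.5243e-5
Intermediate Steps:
d = 752/667 (d = 18*(1/23) + 10*(1/29) = 18/23 + 10/29 = 752/667 ≈ 1.1274)
v = -14742616/667 (v = (752/667 - 5928) - 16176 = -3953224/667 - 16176 = -14742616/667 ≈ -22103.)
1/v = 1/(-14742616/667) = -667/14742616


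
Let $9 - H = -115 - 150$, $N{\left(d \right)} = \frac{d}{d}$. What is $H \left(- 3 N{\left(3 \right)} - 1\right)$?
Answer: $-1096$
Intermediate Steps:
$N{\left(d \right)} = 1$
$H = 274$ ($H = 9 - \left(-115 - 150\right) = 9 - -265 = 9 + 265 = 274$)
$H \left(- 3 N{\left(3 \right)} - 1\right) = 274 \left(\left(-3\right) 1 - 1\right) = 274 \left(-3 - 1\right) = 274 \left(-4\right) = -1096$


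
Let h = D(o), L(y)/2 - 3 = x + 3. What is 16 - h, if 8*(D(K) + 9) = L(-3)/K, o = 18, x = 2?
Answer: 224/9 ≈ 24.889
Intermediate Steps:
L(y) = 16 (L(y) = 6 + 2*(2 + 3) = 6 + 2*5 = 6 + 10 = 16)
D(K) = -9 + 2/K (D(K) = -9 + (16/K)/8 = -9 + 2/K)
h = -80/9 (h = -9 + 2/18 = -9 + 2*(1/18) = -9 + ⅑ = -80/9 ≈ -8.8889)
16 - h = 16 - 1*(-80/9) = 16 + 80/9 = 224/9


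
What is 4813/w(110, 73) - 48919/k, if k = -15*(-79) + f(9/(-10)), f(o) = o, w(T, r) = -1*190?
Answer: -149936833/2249790 ≈ -66.645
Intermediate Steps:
w(T, r) = -190
k = 11841/10 (k = -15*(-79) + 9/(-10) = 1185 + 9*(-⅒) = 1185 - 9/10 = 11841/10 ≈ 1184.1)
4813/w(110, 73) - 48919/k = 4813/(-190) - 48919/11841/10 = 4813*(-1/190) - 48919*10/11841 = -4813/190 - 489190/11841 = -149936833/2249790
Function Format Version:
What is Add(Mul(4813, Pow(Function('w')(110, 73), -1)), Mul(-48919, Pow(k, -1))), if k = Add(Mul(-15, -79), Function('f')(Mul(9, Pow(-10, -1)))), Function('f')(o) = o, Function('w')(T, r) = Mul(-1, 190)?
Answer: Rational(-149936833, 2249790) ≈ -66.645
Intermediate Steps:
Function('w')(T, r) = -190
k = Rational(11841, 10) (k = Add(Mul(-15, -79), Mul(9, Pow(-10, -1))) = Add(1185, Mul(9, Rational(-1, 10))) = Add(1185, Rational(-9, 10)) = Rational(11841, 10) ≈ 1184.1)
Add(Mul(4813, Pow(Function('w')(110, 73), -1)), Mul(-48919, Pow(k, -1))) = Add(Mul(4813, Pow(-190, -1)), Mul(-48919, Pow(Rational(11841, 10), -1))) = Add(Mul(4813, Rational(-1, 190)), Mul(-48919, Rational(10, 11841))) = Add(Rational(-4813, 190), Rational(-489190, 11841)) = Rational(-149936833, 2249790)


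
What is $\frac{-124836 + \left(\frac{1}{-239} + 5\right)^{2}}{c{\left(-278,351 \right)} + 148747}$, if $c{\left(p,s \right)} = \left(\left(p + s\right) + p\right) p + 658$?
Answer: $- \frac{1425866304}{2357897759} \approx -0.60472$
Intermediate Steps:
$c{\left(p,s \right)} = 658 + p \left(s + 2 p\right)$ ($c{\left(p,s \right)} = \left(s + 2 p\right) p + 658 = p \left(s + 2 p\right) + 658 = 658 + p \left(s + 2 p\right)$)
$\frac{-124836 + \left(\frac{1}{-239} + 5\right)^{2}}{c{\left(-278,351 \right)} + 148747} = \frac{-124836 + \left(\frac{1}{-239} + 5\right)^{2}}{\left(658 + 2 \left(-278\right)^{2} - 97578\right) + 148747} = \frac{-124836 + \left(- \frac{1}{239} + 5\right)^{2}}{\left(658 + 2 \cdot 77284 - 97578\right) + 148747} = \frac{-124836 + \left(\frac{1194}{239}\right)^{2}}{\left(658 + 154568 - 97578\right) + 148747} = \frac{-124836 + \frac{1425636}{57121}}{57648 + 148747} = - \frac{7129331520}{57121 \cdot 206395} = \left(- \frac{7129331520}{57121}\right) \frac{1}{206395} = - \frac{1425866304}{2357897759}$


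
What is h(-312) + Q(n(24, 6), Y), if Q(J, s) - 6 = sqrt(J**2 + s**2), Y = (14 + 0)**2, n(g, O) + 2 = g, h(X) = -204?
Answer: -198 + 10*sqrt(389) ≈ -0.76917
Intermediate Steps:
n(g, O) = -2 + g
Y = 196 (Y = 14**2 = 196)
Q(J, s) = 6 + sqrt(J**2 + s**2)
h(-312) + Q(n(24, 6), Y) = -204 + (6 + sqrt((-2 + 24)**2 + 196**2)) = -204 + (6 + sqrt(22**2 + 38416)) = -204 + (6 + sqrt(484 + 38416)) = -204 + (6 + sqrt(38900)) = -204 + (6 + 10*sqrt(389)) = -198 + 10*sqrt(389)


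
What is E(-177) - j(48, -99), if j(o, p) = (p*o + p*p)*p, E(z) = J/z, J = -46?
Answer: 88473673/177 ≈ 4.9985e+5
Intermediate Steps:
E(z) = -46/z
j(o, p) = p*(p**2 + o*p) (j(o, p) = (o*p + p**2)*p = (p**2 + o*p)*p = p*(p**2 + o*p))
E(-177) - j(48, -99) = -46/(-177) - (-99)**2*(48 - 99) = -46*(-1/177) - 9801*(-51) = 46/177 - 1*(-499851) = 46/177 + 499851 = 88473673/177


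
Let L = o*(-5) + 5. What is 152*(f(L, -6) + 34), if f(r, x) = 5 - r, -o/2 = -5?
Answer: 12768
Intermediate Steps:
o = 10 (o = -2*(-5) = 10)
L = -45 (L = 10*(-5) + 5 = -50 + 5 = -45)
152*(f(L, -6) + 34) = 152*((5 - 1*(-45)) + 34) = 152*((5 + 45) + 34) = 152*(50 + 34) = 152*84 = 12768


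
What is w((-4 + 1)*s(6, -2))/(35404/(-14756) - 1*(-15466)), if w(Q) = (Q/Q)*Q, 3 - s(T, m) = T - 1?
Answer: 22134/57045223 ≈ 0.00038801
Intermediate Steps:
s(T, m) = 4 - T (s(T, m) = 3 - (T - 1) = 3 - (-1 + T) = 3 + (1 - T) = 4 - T)
w(Q) = Q (w(Q) = 1*Q = Q)
w((-4 + 1)*s(6, -2))/(35404/(-14756) - 1*(-15466)) = ((-4 + 1)*(4 - 1*6))/(35404/(-14756) - 1*(-15466)) = (-3*(4 - 6))/(35404*(-1/14756) + 15466) = (-3*(-2))/(-8851/3689 + 15466) = 6/(57045223/3689) = 6*(3689/57045223) = 22134/57045223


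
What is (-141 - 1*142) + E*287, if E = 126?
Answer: 35879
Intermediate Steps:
(-141 - 1*142) + E*287 = (-141 - 1*142) + 126*287 = (-141 - 142) + 36162 = -283 + 36162 = 35879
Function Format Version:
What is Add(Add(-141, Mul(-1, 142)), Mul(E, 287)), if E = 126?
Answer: 35879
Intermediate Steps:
Add(Add(-141, Mul(-1, 142)), Mul(E, 287)) = Add(Add(-141, Mul(-1, 142)), Mul(126, 287)) = Add(Add(-141, -142), 36162) = Add(-283, 36162) = 35879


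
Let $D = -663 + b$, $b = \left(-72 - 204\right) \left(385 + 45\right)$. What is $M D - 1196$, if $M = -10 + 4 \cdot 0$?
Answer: $1192234$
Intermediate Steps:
$M = -10$ ($M = -10 + 0 = -10$)
$b = -118680$ ($b = \left(-276\right) 430 = -118680$)
$D = -119343$ ($D = -663 - 118680 = -119343$)
$M D - 1196 = \left(-10\right) \left(-119343\right) - 1196 = 1193430 - 1196 = 1192234$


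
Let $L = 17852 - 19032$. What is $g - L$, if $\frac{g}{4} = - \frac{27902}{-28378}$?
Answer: $\frac{2399832}{2027} \approx 1183.9$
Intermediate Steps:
$L = -1180$ ($L = 17852 - 19032 = -1180$)
$g = \frac{7972}{2027}$ ($g = 4 \left(- \frac{27902}{-28378}\right) = 4 \left(\left(-27902\right) \left(- \frac{1}{28378}\right)\right) = 4 \cdot \frac{1993}{2027} = \frac{7972}{2027} \approx 3.9329$)
$g - L = \frac{7972}{2027} - -1180 = \frac{7972}{2027} + 1180 = \frac{2399832}{2027}$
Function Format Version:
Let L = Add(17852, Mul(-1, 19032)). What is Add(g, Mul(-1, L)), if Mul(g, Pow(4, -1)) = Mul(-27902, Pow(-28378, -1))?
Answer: Rational(2399832, 2027) ≈ 1183.9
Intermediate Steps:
L = -1180 (L = Add(17852, -19032) = -1180)
g = Rational(7972, 2027) (g = Mul(4, Mul(-27902, Pow(-28378, -1))) = Mul(4, Mul(-27902, Rational(-1, 28378))) = Mul(4, Rational(1993, 2027)) = Rational(7972, 2027) ≈ 3.9329)
Add(g, Mul(-1, L)) = Add(Rational(7972, 2027), Mul(-1, -1180)) = Add(Rational(7972, 2027), 1180) = Rational(2399832, 2027)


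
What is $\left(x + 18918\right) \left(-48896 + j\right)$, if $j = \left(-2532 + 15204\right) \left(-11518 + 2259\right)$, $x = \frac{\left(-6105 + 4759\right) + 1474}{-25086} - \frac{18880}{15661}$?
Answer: $- \frac{436172758350766708480}{196435923} \approx -2.2204 \cdot 10^{12}$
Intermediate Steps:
$x = - \frac{237814144}{196435923}$ ($x = \left(-1346 + 1474\right) \left(- \frac{1}{25086}\right) - \frac{18880}{15661} = 128 \left(- \frac{1}{25086}\right) - \frac{18880}{15661} = - \frac{64}{12543} - \frac{18880}{15661} = - \frac{237814144}{196435923} \approx -1.2106$)
$j = -117330048$ ($j = 12672 \left(-9259\right) = -117330048$)
$\left(x + 18918\right) \left(-48896 + j\right) = \left(- \frac{237814144}{196435923} + 18918\right) \left(-48896 - 117330048\right) = \frac{3715936977170}{196435923} \left(-117378944\right) = - \frac{436172758350766708480}{196435923}$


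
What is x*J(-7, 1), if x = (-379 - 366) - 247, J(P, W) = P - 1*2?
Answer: 8928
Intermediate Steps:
J(P, W) = -2 + P (J(P, W) = P - 2 = -2 + P)
x = -992 (x = -745 - 247 = -992)
x*J(-7, 1) = -992*(-2 - 7) = -992*(-9) = 8928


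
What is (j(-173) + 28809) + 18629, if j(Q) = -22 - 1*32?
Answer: 47384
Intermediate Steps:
j(Q) = -54 (j(Q) = -22 - 32 = -54)
(j(-173) + 28809) + 18629 = (-54 + 28809) + 18629 = 28755 + 18629 = 47384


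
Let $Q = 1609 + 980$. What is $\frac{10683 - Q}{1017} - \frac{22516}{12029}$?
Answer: $\frac{24821318}{4077831} \approx 6.0869$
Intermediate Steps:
$Q = 2589$
$\frac{10683 - Q}{1017} - \frac{22516}{12029} = \frac{10683 - 2589}{1017} - \frac{22516}{12029} = \left(10683 - 2589\right) \frac{1}{1017} - \frac{22516}{12029} = 8094 \cdot \frac{1}{1017} - \frac{22516}{12029} = \frac{2698}{339} - \frac{22516}{12029} = \frac{24821318}{4077831}$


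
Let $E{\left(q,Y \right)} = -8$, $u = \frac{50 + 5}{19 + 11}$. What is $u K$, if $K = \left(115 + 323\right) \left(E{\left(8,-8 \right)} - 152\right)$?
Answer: $-128480$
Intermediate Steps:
$u = \frac{11}{6}$ ($u = \frac{55}{30} = 55 \cdot \frac{1}{30} = \frac{11}{6} \approx 1.8333$)
$K = -70080$ ($K = \left(115 + 323\right) \left(-8 - 152\right) = 438 \left(-160\right) = -70080$)
$u K = \frac{11}{6} \left(-70080\right) = -128480$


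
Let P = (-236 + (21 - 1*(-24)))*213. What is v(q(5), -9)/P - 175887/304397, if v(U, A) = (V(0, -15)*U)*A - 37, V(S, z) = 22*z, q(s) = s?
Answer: -11664643582/12383783151 ≈ -0.94193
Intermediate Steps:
P = -40683 (P = (-236 + (21 + 24))*213 = (-236 + 45)*213 = -191*213 = -40683)
v(U, A) = -37 - 330*A*U (v(U, A) = ((22*(-15))*U)*A - 37 = (-330*U)*A - 37 = -330*A*U - 37 = -37 - 330*A*U)
v(q(5), -9)/P - 175887/304397 = (-37 - 330*(-9)*5)/(-40683) - 175887/304397 = (-37 + 14850)*(-1/40683) - 175887*1/304397 = 14813*(-1/40683) - 175887/304397 = -14813/40683 - 175887/304397 = -11664643582/12383783151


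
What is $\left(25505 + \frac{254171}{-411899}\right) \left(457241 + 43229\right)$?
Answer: $\frac{5257552370017280}{411899} \approx 1.2764 \cdot 10^{10}$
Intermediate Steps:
$\left(25505 + \frac{254171}{-411899}\right) \left(457241 + 43229\right) = \left(25505 + 254171 \left(- \frac{1}{411899}\right)\right) 500470 = \left(25505 - \frac{254171}{411899}\right) 500470 = \frac{10505229824}{411899} \cdot 500470 = \frac{5257552370017280}{411899}$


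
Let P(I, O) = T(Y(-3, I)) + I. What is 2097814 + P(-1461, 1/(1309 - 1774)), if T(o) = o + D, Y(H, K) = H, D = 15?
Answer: 2096365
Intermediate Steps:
T(o) = 15 + o (T(o) = o + 15 = 15 + o)
P(I, O) = 12 + I (P(I, O) = (15 - 3) + I = 12 + I)
2097814 + P(-1461, 1/(1309 - 1774)) = 2097814 + (12 - 1461) = 2097814 - 1449 = 2096365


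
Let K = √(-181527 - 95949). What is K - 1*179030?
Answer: -179030 + 2*I*√69369 ≈ -1.7903e+5 + 526.76*I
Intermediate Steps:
K = 2*I*√69369 (K = √(-277476) = 2*I*√69369 ≈ 526.76*I)
K - 1*179030 = 2*I*√69369 - 1*179030 = 2*I*√69369 - 179030 = -179030 + 2*I*√69369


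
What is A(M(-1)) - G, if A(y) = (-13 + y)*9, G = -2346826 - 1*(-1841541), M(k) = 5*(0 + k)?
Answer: 505123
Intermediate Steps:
M(k) = 5*k
G = -505285 (G = -2346826 + 1841541 = -505285)
A(y) = -117 + 9*y
A(M(-1)) - G = (-117 + 9*(5*(-1))) - 1*(-505285) = (-117 + 9*(-5)) + 505285 = (-117 - 45) + 505285 = -162 + 505285 = 505123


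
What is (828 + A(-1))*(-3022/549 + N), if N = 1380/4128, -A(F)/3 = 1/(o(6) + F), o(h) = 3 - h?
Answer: -1078958465/251808 ≈ -4284.8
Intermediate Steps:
A(F) = -3/(-3 + F) (A(F) = -3/((3 - 1*6) + F) = -3/((3 - 6) + F) = -3/(-3 + F))
N = 115/344 (N = 1380*(1/4128) = 115/344 ≈ 0.33430)
(828 + A(-1))*(-3022/549 + N) = (828 - 3/(-3 - 1))*(-3022/549 + 115/344) = (828 - 3/(-4))*(-3022*1/549 + 115/344) = (828 - 3*(-¼))*(-3022/549 + 115/344) = (828 + ¾)*(-976433/188856) = (3315/4)*(-976433/188856) = -1078958465/251808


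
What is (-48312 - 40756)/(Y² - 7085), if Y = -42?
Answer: 89068/5321 ≈ 16.739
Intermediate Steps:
(-48312 - 40756)/(Y² - 7085) = (-48312 - 40756)/((-42)² - 7085) = -89068/(1764 - 7085) = -89068/(-5321) = -89068*(-1/5321) = 89068/5321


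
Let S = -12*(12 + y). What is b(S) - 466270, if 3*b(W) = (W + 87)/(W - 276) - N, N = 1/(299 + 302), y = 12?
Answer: -158048704201/338964 ≈ -4.6627e+5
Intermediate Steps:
S = -288 (S = -12*(12 + 12) = -12*24 = -288)
N = 1/601 ≈ 0.0016639
b(W) = -1/1803 + (87 + W)/(3*(-276 + W)) (b(W) = ((W + 87)/(W - 276) - 1*1/601)/3 = ((87 + W)/(-276 + W) - 1/601)/3 = (-1/601 + (87 + W)/(-276 + W))/3 = -1/1803 + (87 + W)/(3*(-276 + W)))
b(S) - 466270 = (17521 + 200*(-288))/(601*(-276 - 288)) - 466270 = (1/601)*(17521 - 57600)/(-564) - 466270 = (1/601)*(-1/564)*(-40079) - 466270 = 40079/338964 - 466270 = -158048704201/338964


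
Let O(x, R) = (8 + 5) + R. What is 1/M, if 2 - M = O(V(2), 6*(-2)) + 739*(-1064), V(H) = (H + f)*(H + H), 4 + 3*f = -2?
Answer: 1/786297 ≈ 1.2718e-6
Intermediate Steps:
f = -2 (f = -4/3 + (⅓)*(-2) = -4/3 - ⅔ = -2)
V(H) = 2*H*(-2 + H) (V(H) = (H - 2)*(H + H) = (-2 + H)*(2*H) = 2*H*(-2 + H))
O(x, R) = 13 + R
M = 786297 (M = 2 - ((13 + 6*(-2)) + 739*(-1064)) = 2 - ((13 - 12) - 786296) = 2 - (1 - 786296) = 2 - 1*(-786295) = 2 + 786295 = 786297)
1/M = 1/786297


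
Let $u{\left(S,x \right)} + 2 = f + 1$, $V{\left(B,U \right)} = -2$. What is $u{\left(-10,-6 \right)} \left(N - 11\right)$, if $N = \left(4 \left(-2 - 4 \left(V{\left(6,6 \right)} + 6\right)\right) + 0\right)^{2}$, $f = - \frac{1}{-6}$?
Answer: $- \frac{25865}{6} \approx -4310.8$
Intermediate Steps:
$f = \frac{1}{6}$ ($f = \left(-1\right) \left(- \frac{1}{6}\right) = \frac{1}{6} \approx 0.16667$)
$u{\left(S,x \right)} = - \frac{5}{6}$ ($u{\left(S,x \right)} = -2 + \left(\frac{1}{6} + 1\right) = -2 + \frac{7}{6} = - \frac{5}{6}$)
$N = 5184$ ($N = \left(4 \left(-2 - 4 \left(-2 + 6\right)\right) + 0\right)^{2} = \left(4 \left(-2 - 16\right) + 0\right)^{2} = \left(4 \left(-18\right) + 0\right)^{2} = \left(-72 + 0\right)^{2} = \left(-72\right)^{2} = 5184$)
$u{\left(-10,-6 \right)} \left(N - 11\right) = - \frac{5 \left(5184 - 11\right)}{6} = \left(- \frac{5}{6}\right) 5173 = - \frac{25865}{6}$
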